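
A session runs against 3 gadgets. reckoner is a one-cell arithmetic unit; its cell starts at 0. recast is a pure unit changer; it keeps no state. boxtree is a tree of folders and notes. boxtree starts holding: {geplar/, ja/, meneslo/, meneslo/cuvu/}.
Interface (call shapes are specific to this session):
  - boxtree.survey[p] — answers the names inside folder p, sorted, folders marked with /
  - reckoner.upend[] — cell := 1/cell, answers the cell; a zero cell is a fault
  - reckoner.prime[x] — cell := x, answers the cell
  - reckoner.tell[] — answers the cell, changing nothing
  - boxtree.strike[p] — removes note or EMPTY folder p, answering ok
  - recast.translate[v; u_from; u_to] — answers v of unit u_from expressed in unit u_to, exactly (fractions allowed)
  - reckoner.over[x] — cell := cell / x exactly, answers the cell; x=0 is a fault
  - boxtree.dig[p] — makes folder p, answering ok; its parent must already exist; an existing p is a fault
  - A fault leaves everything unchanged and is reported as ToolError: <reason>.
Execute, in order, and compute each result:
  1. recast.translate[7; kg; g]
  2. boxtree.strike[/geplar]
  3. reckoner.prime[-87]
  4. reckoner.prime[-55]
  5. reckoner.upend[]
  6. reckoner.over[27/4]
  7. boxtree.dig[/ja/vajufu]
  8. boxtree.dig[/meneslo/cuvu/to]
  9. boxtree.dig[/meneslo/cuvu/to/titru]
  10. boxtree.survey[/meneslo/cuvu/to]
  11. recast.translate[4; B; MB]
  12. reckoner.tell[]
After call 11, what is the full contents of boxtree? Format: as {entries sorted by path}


Answer: {ja/, ja/vajufu/, meneslo/, meneslo/cuvu/, meneslo/cuvu/to/, meneslo/cuvu/to/titru/}

Derivation:
CALL recast.translate[v: 7; u_from: kg; u_to: g]
RET  7000
CALL boxtree.strike[p: /geplar]
RET  ok
CALL reckoner.prime[x: -87]
RET  -87
CALL reckoner.prime[x: -55]
RET  -55
CALL reckoner.upend[]
RET  -1/55
CALL reckoner.over[x: 27/4]
RET  -4/1485
CALL boxtree.dig[p: /ja/vajufu]
RET  ok
CALL boxtree.dig[p: /meneslo/cuvu/to]
RET  ok
CALL boxtree.dig[p: /meneslo/cuvu/to/titru]
RET  ok
CALL boxtree.survey[p: /meneslo/cuvu/to]
RET  [titru/]
CALL recast.translate[v: 4; u_from: B; u_to: MB]
RET  1/250000
CALL reckoner.tell[]
RET  -4/1485


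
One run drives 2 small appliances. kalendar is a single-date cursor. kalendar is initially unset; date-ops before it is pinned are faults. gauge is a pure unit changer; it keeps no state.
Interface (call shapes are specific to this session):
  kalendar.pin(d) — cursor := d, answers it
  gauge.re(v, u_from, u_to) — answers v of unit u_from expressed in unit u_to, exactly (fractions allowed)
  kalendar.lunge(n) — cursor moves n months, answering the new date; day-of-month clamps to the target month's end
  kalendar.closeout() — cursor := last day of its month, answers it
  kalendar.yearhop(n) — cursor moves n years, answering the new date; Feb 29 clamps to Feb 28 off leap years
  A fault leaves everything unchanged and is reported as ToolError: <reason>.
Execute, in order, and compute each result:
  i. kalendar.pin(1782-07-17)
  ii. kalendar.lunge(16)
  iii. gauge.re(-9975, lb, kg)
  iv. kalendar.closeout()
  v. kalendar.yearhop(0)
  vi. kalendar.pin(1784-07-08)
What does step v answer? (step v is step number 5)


Answer: 1783-11-30

Derivation:
I use pin on d=1782-07-17, giving 1782-07-17.
I run lunge on n=16, giving 1783-11-17.
Using re on v=-9975, u_from=lb, u_to=kg, and observe -18098335563/4000000.
I try closeout, which returns 1783-11-30.
Then yearhop on n=0, giving 1783-11-30.
Next I call pin on d=1784-07-08, → 1784-07-08.


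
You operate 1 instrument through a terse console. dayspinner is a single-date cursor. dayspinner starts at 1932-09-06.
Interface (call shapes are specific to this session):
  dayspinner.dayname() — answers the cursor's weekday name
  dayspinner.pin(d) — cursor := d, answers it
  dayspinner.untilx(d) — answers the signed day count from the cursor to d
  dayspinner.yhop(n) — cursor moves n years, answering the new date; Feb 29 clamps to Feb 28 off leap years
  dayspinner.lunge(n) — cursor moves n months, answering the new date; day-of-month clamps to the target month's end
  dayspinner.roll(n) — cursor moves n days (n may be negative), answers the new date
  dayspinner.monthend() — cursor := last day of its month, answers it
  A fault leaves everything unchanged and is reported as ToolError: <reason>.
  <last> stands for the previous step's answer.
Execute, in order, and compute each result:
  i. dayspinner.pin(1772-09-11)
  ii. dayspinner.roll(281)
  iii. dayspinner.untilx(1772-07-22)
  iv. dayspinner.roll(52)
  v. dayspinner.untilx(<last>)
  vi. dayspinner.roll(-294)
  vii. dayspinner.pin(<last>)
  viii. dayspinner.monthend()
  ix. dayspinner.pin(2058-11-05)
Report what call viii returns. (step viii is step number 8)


Answer: 1772-10-31

Derivation:
·→ dayspinner.pin(d: 1772-09-11)
·← 1772-09-11
·→ dayspinner.roll(n: 281)
·← 1773-06-19
·→ dayspinner.untilx(d: 1772-07-22)
·← -332
·→ dayspinner.roll(n: 52)
·← 1773-08-10
·→ dayspinner.untilx(d: <last>)
·← 0
·→ dayspinner.roll(n: -294)
·← 1772-10-20
·→ dayspinner.pin(d: <last>)
·← 1772-10-20
·→ dayspinner.monthend()
·← 1772-10-31
·→ dayspinner.pin(d: 2058-11-05)
·← 2058-11-05


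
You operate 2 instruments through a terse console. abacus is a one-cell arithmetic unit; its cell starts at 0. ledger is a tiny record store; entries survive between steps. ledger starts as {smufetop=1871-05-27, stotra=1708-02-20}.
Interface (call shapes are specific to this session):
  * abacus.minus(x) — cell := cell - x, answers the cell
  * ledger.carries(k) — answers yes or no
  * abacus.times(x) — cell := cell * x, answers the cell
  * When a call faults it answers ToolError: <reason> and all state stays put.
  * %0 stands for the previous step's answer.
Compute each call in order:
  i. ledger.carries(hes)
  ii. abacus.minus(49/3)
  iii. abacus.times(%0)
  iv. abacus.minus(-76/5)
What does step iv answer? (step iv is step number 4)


Answer: 12689/45

Derivation:
I try ledger.carries(k: hes), which returns no.
I run abacus.minus(x: 49/3), giving -49/3.
Invoking abacus.times(x: %0): 2401/9.
I try abacus.minus(x: -76/5), and get 12689/45.


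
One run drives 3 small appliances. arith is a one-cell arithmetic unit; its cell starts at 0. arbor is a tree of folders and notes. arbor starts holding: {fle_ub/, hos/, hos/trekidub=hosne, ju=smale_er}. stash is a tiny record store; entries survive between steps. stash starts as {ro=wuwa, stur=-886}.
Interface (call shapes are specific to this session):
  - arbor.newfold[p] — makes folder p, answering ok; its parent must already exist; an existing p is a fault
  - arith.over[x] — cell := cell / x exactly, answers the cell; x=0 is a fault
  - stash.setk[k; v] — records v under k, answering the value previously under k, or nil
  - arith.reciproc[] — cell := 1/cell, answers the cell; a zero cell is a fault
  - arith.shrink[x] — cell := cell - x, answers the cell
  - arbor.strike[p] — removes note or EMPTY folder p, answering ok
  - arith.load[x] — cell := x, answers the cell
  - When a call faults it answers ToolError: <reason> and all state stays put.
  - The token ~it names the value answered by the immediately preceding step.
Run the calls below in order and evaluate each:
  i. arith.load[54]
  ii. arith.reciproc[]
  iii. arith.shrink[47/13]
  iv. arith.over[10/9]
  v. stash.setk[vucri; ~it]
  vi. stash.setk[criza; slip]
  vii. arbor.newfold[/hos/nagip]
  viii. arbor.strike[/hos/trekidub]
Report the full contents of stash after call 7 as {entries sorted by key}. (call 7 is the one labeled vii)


Answer: {criza=slip, ro=wuwa, stur=-886, vucri=-505/156}

Derivation:
Do: arith.load[54]
See: 54
Do: arith.reciproc[]
See: 1/54
Do: arith.shrink[47/13]
See: -2525/702
Do: arith.over[10/9]
See: -505/156
Do: stash.setk[vucri; ~it]
See: nil
Do: stash.setk[criza; slip]
See: nil
Do: arbor.newfold[/hos/nagip]
See: ok
Do: arbor.strike[/hos/trekidub]
See: ok


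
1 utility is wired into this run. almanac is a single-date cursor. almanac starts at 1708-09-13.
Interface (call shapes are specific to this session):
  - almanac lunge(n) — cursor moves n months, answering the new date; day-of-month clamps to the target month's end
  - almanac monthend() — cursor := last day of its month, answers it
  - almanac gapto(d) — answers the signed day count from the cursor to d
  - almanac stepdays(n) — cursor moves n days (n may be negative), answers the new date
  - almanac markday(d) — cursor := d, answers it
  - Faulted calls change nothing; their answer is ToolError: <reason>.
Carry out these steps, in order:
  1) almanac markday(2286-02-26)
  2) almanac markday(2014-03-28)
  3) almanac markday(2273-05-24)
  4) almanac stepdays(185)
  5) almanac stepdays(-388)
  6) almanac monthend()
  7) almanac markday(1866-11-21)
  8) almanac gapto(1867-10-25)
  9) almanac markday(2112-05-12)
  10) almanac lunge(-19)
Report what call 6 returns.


Step: almanac markday[d→2286-02-26]
Result: 2286-02-26
Step: almanac markday[d→2014-03-28]
Result: 2014-03-28
Step: almanac markday[d→2273-05-24]
Result: 2273-05-24
Step: almanac stepdays[n→185]
Result: 2273-11-25
Step: almanac stepdays[n→-388]
Result: 2272-11-02
Step: almanac monthend[]
Result: 2272-11-30
Step: almanac markday[d→1866-11-21]
Result: 1866-11-21
Step: almanac gapto[d→1867-10-25]
Result: 338
Step: almanac markday[d→2112-05-12]
Result: 2112-05-12
Step: almanac lunge[n→-19]
Result: 2110-10-12

Answer: 2272-11-30


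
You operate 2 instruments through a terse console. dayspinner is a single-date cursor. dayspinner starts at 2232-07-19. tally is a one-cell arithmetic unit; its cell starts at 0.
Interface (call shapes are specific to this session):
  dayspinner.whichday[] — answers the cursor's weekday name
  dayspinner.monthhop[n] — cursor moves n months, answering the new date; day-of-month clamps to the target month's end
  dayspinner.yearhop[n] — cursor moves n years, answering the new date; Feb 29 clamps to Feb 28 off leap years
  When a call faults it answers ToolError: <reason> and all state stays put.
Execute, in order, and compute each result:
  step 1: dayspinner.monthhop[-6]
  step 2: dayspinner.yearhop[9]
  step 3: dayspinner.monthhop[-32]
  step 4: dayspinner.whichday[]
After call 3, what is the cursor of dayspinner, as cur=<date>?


Answer: cur=2238-05-19

Derivation:
→ monthhop(n→-6)
← 2232-01-19
→ yearhop(n→9)
← 2241-01-19
→ monthhop(n→-32)
← 2238-05-19
→ whichday()
← Saturday


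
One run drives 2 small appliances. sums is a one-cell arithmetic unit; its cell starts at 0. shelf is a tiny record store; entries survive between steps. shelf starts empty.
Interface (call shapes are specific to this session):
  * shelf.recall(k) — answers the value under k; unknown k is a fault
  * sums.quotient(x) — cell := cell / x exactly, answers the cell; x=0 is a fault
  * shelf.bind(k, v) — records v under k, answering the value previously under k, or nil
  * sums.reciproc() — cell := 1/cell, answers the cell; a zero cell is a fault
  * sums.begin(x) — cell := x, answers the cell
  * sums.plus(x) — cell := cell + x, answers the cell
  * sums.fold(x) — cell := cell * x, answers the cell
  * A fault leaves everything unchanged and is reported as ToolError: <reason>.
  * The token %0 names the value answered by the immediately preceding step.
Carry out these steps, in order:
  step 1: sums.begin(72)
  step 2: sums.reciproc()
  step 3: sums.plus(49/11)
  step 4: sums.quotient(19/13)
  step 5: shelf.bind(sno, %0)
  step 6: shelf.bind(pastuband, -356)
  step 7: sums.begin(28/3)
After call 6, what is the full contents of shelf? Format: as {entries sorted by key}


Answer: {pastuband=-356, sno=46007/15048}

Derivation:
-- 1. sums.begin(x='72') : 72
-- 2. sums.reciproc() : 1/72
-- 3. sums.plus(x='49/11') : 3539/792
-- 4. sums.quotient(x='19/13') : 46007/15048
-- 5. shelf.bind(k='sno', v='%0') : nil
-- 6. shelf.bind(k='pastuband', v='-356') : nil
-- 7. sums.begin(x='28/3') : 28/3


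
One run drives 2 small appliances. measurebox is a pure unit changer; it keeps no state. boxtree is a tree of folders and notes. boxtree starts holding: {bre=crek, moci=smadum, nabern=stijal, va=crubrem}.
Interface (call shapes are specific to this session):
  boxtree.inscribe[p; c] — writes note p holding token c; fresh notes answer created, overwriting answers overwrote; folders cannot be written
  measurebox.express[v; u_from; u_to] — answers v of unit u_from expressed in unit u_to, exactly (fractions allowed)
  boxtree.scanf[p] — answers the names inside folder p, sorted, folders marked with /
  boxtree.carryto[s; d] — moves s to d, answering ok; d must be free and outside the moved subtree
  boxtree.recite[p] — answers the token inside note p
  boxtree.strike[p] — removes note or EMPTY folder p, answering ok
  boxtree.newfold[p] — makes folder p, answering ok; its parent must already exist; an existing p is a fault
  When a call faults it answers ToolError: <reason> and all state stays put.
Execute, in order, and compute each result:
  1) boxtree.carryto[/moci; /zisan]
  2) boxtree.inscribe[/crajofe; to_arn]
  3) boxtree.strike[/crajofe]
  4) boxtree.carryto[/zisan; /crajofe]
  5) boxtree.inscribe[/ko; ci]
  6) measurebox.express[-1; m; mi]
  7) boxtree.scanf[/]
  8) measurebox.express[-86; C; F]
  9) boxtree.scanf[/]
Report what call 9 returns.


Answer: [bre, crajofe, ko, nabern, va]

Derivation:
~$ boxtree.carryto /moci /zisan
  ok
~$ boxtree.inscribe /crajofe to_arn
  created
~$ boxtree.strike /crajofe
  ok
~$ boxtree.carryto /zisan /crajofe
  ok
~$ boxtree.inscribe /ko ci
  created
~$ measurebox.express -1 m mi
  -125/201168
~$ boxtree.scanf /
  [bre, crajofe, ko, nabern, va]
~$ measurebox.express -86 C F
  -614/5
~$ boxtree.scanf /
  [bre, crajofe, ko, nabern, va]


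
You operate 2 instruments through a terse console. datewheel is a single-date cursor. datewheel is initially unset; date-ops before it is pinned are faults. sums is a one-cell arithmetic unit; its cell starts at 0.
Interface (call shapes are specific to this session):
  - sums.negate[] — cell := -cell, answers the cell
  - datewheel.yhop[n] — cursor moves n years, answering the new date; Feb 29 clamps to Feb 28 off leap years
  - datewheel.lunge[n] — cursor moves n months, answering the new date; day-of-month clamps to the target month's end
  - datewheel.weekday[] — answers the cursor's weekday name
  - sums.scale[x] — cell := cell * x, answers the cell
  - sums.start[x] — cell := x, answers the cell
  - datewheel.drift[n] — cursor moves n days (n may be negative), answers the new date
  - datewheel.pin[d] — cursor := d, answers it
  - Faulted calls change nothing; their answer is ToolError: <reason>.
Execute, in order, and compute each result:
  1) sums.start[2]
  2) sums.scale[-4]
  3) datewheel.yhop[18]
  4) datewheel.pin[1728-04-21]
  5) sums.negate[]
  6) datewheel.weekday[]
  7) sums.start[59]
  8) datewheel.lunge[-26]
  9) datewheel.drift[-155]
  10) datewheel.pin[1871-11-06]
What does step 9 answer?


Answer: 1725-09-19

Derivation:
Using start(x: 2), yielding 2.
Invoking scale(x: -4), and see -8.
Calling yhop(n: 18), yielding ToolError: no date set.
I call pin(d: 1728-04-21): 1728-04-21.
I run negate(), and get 8.
I use weekday(), and observe Wednesday.
Next I call start(x: 59), yielding 59.
Using lunge(n: -26), and see 1726-02-21.
Next I call drift(n: -155), and see 1725-09-19.
Calling pin(d: 1871-11-06), and see 1871-11-06.


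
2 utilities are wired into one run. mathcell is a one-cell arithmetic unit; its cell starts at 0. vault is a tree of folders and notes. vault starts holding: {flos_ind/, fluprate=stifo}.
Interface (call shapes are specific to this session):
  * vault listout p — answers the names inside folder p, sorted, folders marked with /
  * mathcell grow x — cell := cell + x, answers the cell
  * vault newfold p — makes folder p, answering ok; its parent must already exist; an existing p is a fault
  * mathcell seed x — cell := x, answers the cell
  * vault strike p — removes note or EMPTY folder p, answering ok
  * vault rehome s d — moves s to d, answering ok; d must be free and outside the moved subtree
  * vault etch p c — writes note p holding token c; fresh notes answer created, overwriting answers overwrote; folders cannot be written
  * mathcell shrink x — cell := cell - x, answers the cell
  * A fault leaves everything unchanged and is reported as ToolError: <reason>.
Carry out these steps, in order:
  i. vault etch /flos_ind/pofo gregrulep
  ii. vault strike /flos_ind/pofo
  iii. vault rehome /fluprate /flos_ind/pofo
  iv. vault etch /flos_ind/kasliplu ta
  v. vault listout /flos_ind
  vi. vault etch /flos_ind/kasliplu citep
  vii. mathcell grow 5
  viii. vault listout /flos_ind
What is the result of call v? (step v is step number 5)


>>> vault etch /flos_ind/pofo gregrulep
  created
>>> vault strike /flos_ind/pofo
  ok
>>> vault rehome /fluprate /flos_ind/pofo
  ok
>>> vault etch /flos_ind/kasliplu ta
  created
>>> vault listout /flos_ind
  [kasliplu, pofo]
>>> vault etch /flos_ind/kasliplu citep
  overwrote
>>> mathcell grow 5
  5
>>> vault listout /flos_ind
  [kasliplu, pofo]

Answer: [kasliplu, pofo]


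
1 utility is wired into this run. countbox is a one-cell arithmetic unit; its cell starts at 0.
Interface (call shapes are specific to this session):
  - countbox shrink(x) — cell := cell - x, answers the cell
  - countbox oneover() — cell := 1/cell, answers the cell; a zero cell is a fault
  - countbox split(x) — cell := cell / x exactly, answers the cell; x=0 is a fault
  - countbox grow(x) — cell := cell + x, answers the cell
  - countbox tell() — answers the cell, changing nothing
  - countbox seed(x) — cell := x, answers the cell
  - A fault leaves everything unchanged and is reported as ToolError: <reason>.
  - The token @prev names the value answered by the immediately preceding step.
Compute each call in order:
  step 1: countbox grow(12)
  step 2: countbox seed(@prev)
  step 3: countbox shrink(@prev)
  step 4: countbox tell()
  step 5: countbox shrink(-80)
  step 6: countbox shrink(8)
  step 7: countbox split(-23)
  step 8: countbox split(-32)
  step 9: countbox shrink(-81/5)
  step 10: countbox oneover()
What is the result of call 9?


~$ countbox grow x='12'
:: 12
~$ countbox seed x='@prev'
:: 12
~$ countbox shrink x='@prev'
:: 0
~$ countbox tell
:: 0
~$ countbox shrink x='-80'
:: 80
~$ countbox shrink x='8'
:: 72
~$ countbox split x='-23'
:: -72/23
~$ countbox split x='-32'
:: 9/92
~$ countbox shrink x='-81/5'
:: 7497/460
~$ countbox oneover
:: 460/7497

Answer: 7497/460


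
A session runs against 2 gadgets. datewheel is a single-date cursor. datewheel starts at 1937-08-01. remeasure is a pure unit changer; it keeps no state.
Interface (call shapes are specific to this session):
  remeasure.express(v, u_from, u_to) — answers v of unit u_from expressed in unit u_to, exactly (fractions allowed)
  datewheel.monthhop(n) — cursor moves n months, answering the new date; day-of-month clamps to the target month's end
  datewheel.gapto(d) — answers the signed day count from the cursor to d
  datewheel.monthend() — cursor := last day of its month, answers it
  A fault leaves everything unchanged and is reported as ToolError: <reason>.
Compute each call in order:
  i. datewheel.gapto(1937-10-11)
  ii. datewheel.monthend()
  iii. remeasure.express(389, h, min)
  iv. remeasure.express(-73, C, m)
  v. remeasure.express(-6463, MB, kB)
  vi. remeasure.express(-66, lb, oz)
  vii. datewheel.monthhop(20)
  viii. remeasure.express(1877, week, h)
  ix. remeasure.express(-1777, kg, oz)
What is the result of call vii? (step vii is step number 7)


Answer: 1939-04-30

Derivation:
I call datewheel.gapto passing d=1937-10-11, giving 71.
Next I call datewheel.monthend(), which returns 1937-08-31.
I use remeasure.express passing v=389, u_from=h, u_to=min, and get 23340.
Calling remeasure.express passing v=-73, u_from=C, u_to=m, giving ToolError: incompatible units.
Now I run remeasure.express passing v=-6463, u_from=MB, u_to=kB, yielding -6463000.
Next I call remeasure.express passing v=-66, u_from=lb, u_to=oz, which returns -1056.
Now I run datewheel.monthhop passing n=20, → 1939-04-30.
I call remeasure.express passing v=1877, u_from=week, u_to=h, → 315336.
I use remeasure.express passing v=-1777, u_from=kg, u_to=oz, and see -2843200000000/45359237.


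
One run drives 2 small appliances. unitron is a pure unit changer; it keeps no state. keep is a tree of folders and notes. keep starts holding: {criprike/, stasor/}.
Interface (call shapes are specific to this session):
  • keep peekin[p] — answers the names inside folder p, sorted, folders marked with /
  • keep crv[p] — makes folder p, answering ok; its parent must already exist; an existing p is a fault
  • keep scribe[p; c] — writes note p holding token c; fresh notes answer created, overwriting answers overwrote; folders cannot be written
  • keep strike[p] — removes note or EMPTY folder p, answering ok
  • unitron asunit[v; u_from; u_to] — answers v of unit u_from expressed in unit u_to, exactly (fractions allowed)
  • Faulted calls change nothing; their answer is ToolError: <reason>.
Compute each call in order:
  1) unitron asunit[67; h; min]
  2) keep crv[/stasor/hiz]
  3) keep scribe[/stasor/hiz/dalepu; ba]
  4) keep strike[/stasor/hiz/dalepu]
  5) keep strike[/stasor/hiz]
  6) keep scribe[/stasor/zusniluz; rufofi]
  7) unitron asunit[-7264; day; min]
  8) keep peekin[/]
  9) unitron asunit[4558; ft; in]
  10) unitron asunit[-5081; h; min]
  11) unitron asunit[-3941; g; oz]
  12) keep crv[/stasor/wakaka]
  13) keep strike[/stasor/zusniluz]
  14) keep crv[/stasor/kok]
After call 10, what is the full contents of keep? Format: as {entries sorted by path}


Answer: {criprike/, stasor/, stasor/zusniluz=rufofi}

Derivation:
# 1. unitron asunit(v=67, u_from=h, u_to=min) -> 4020
# 2. keep crv(p=/stasor/hiz) -> ok
# 3. keep scribe(p=/stasor/hiz/dalepu, c=ba) -> created
# 4. keep strike(p=/stasor/hiz/dalepu) -> ok
# 5. keep strike(p=/stasor/hiz) -> ok
# 6. keep scribe(p=/stasor/zusniluz, c=rufofi) -> created
# 7. unitron asunit(v=-7264, u_from=day, u_to=min) -> -10460160
# 8. keep peekin(p=/) -> [criprike/, stasor/]
# 9. unitron asunit(v=4558, u_from=ft, u_to=in) -> 54696
# 10. unitron asunit(v=-5081, u_from=h, u_to=min) -> -304860
# 11. unitron asunit(v=-3941, u_from=g, u_to=oz) -> -900800000/6479891
# 12. keep crv(p=/stasor/wakaka) -> ok
# 13. keep strike(p=/stasor/zusniluz) -> ok
# 14. keep crv(p=/stasor/kok) -> ok


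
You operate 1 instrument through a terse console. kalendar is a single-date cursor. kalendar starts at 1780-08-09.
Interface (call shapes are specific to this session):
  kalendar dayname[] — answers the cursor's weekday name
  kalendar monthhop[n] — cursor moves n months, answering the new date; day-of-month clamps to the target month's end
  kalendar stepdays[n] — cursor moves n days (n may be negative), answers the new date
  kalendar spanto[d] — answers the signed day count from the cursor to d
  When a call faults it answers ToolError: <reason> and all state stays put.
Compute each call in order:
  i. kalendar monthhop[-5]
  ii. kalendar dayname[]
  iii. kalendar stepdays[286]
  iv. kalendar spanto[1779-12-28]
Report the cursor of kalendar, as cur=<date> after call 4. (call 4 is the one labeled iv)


% 1. kalendar monthhop(n='-5') -> 1780-03-09
% 2. kalendar dayname() -> Thursday
% 3. kalendar stepdays(n='286') -> 1780-12-20
% 4. kalendar spanto(d='1779-12-28') -> -358

Answer: cur=1780-12-20


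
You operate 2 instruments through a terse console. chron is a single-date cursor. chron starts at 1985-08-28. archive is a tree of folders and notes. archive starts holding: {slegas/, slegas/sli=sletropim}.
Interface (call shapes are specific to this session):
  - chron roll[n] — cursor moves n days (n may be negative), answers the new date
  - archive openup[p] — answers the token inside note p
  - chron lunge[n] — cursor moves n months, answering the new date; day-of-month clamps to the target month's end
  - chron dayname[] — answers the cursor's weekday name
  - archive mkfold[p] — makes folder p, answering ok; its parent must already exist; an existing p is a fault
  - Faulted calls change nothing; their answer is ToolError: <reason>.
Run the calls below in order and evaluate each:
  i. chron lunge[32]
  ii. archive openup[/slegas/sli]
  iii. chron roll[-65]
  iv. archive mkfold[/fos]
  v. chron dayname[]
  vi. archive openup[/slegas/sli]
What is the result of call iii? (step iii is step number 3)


Answer: 1988-02-23

Derivation:
CALL chron lunge[n='32']
RET  1988-04-28
CALL archive openup[p='/slegas/sli']
RET  sletropim
CALL chron roll[n='-65']
RET  1988-02-23
CALL archive mkfold[p='/fos']
RET  ok
CALL chron dayname[]
RET  Tuesday
CALL archive openup[p='/slegas/sli']
RET  sletropim


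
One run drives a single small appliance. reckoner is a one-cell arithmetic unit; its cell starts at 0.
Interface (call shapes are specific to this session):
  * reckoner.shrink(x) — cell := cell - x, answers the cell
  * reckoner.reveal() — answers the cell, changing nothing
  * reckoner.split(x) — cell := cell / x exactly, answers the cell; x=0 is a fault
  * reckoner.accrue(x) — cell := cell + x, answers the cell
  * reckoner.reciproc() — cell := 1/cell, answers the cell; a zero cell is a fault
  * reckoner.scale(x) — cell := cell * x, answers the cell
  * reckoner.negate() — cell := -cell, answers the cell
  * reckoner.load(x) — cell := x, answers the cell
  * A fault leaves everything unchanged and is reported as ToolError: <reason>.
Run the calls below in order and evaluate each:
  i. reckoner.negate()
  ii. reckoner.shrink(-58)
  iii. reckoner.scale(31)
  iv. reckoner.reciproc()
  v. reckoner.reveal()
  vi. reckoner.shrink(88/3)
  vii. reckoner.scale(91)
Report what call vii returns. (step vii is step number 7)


Do: reckoner.negate[]
See: 0
Do: reckoner.shrink[x: -58]
See: 58
Do: reckoner.scale[x: 31]
See: 1798
Do: reckoner.reciproc[]
See: 1/1798
Do: reckoner.reveal[]
See: 1/1798
Do: reckoner.shrink[x: 88/3]
See: -158221/5394
Do: reckoner.scale[x: 91]
See: -14398111/5394

Answer: -14398111/5394


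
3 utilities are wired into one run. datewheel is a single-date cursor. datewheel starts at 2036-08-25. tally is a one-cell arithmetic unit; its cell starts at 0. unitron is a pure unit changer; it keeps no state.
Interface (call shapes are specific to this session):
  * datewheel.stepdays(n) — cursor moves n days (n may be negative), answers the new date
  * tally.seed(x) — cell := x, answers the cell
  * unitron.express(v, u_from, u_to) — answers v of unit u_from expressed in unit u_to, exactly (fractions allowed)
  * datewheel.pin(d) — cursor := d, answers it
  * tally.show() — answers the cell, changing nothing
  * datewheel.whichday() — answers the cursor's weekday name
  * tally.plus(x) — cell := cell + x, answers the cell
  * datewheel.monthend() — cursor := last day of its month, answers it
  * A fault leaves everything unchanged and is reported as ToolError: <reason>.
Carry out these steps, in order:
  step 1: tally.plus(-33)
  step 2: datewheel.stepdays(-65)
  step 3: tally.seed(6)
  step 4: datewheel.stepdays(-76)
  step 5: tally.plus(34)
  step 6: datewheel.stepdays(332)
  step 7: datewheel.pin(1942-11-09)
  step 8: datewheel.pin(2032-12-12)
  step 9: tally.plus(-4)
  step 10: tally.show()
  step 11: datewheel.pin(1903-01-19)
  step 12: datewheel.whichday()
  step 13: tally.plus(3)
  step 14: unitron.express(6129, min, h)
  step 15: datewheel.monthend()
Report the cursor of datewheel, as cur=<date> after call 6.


I invoke plus on -33, yielding -33.
I run stepdays on -65, yielding 2036-06-21.
Then seed on 6, which returns 6.
Then stepdays on -76, and see 2036-04-06.
Now I run plus on 34, and get 40.
Now I run stepdays on 332, yielding 2037-03-04.
Invoking pin on 1942-11-09: 1942-11-09.
I run pin on 2032-12-12: 2032-12-12.
I use plus on -4, and see 36.
I try show, → 36.
Now I run pin on 1903-01-19, yielding 1903-01-19.
I call whichday(), which returns Monday.
I use plus on 3, and get 39.
I invoke express on 6129, min, h: 2043/20.
Now I run monthend, → 1903-01-31.

Answer: cur=2037-03-04


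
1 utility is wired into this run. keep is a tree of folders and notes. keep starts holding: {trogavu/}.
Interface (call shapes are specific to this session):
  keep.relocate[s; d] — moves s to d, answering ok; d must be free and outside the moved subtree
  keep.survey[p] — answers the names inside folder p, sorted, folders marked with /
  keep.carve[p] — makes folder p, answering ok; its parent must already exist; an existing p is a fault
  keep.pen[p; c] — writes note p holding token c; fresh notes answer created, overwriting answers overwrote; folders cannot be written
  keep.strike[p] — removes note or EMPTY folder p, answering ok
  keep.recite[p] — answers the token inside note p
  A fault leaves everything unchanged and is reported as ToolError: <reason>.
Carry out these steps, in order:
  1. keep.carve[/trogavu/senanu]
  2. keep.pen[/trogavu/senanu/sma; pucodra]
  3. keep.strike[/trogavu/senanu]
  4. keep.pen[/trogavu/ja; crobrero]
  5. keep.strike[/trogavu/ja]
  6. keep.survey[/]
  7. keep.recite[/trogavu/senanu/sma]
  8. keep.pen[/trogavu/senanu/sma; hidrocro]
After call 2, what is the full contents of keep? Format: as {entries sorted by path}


Answer: {trogavu/, trogavu/senanu/, trogavu/senanu/sma=pucodra}

Derivation:
-- 1. keep.carve(p='/trogavu/senanu') : ok
-- 2. keep.pen(p='/trogavu/senanu/sma', c='pucodra') : created
-- 3. keep.strike(p='/trogavu/senanu') : ToolError: not empty
-- 4. keep.pen(p='/trogavu/ja', c='crobrero') : created
-- 5. keep.strike(p='/trogavu/ja') : ok
-- 6. keep.survey(p='/') : [trogavu/]
-- 7. keep.recite(p='/trogavu/senanu/sma') : pucodra
-- 8. keep.pen(p='/trogavu/senanu/sma', c='hidrocro') : overwrote


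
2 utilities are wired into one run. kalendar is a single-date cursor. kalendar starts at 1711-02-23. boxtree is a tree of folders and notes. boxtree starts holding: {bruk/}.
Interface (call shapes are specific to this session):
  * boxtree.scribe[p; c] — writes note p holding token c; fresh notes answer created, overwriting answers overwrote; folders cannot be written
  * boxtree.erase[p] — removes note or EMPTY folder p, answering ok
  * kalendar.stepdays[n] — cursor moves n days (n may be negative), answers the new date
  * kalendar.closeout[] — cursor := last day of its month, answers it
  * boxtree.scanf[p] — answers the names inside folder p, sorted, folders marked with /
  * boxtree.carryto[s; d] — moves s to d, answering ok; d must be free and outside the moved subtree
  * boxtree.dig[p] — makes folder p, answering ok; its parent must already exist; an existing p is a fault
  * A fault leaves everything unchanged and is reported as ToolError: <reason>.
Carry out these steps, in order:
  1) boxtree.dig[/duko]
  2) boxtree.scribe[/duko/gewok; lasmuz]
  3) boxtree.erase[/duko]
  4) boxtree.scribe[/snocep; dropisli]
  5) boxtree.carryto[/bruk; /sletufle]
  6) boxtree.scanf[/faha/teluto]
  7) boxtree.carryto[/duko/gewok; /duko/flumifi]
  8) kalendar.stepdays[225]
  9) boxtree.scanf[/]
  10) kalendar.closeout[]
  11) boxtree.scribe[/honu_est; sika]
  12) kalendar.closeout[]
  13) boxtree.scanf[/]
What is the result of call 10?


CALL dig[p: /duko]
RET  ok
CALL scribe[p: /duko/gewok; c: lasmuz]
RET  created
CALL erase[p: /duko]
RET  ToolError: not empty
CALL scribe[p: /snocep; c: dropisli]
RET  created
CALL carryto[s: /bruk; d: /sletufle]
RET  ok
CALL scanf[p: /faha/teluto]
RET  ToolError: not found
CALL carryto[s: /duko/gewok; d: /duko/flumifi]
RET  ok
CALL stepdays[n: 225]
RET  1711-10-06
CALL scanf[p: /]
RET  [duko/, sletufle/, snocep]
CALL closeout[]
RET  1711-10-31
CALL scribe[p: /honu_est; c: sika]
RET  created
CALL closeout[]
RET  1711-10-31
CALL scanf[p: /]
RET  [duko/, honu_est, sletufle/, snocep]

Answer: 1711-10-31


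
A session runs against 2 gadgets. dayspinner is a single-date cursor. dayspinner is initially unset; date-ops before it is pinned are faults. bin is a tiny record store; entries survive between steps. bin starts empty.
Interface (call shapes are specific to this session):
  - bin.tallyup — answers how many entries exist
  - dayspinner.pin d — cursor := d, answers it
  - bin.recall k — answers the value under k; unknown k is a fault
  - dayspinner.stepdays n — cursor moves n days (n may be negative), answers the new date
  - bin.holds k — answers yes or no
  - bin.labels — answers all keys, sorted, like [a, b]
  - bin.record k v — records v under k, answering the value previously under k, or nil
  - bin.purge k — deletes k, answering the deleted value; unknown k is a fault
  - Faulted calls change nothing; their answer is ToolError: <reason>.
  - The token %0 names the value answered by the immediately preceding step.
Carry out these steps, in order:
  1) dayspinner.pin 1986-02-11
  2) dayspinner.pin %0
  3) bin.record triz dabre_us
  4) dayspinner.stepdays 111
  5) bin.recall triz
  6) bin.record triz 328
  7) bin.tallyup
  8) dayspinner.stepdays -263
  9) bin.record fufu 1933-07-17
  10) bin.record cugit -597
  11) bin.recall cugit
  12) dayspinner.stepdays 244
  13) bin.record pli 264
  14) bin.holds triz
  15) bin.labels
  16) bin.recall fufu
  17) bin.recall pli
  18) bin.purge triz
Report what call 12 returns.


Answer: 1986-05-14

Derivation:
% dayspinner.pin d=1986-02-11
[out] 1986-02-11
% dayspinner.pin d=%0
[out] 1986-02-11
% bin.record k=triz v=dabre_us
[out] nil
% dayspinner.stepdays n=111
[out] 1986-06-02
% bin.recall k=triz
[out] dabre_us
% bin.record k=triz v=328
[out] dabre_us
% bin.tallyup
[out] 1
% dayspinner.stepdays n=-263
[out] 1985-09-12
% bin.record k=fufu v=1933-07-17
[out] nil
% bin.record k=cugit v=-597
[out] nil
% bin.recall k=cugit
[out] -597
% dayspinner.stepdays n=244
[out] 1986-05-14
% bin.record k=pli v=264
[out] nil
% bin.holds k=triz
[out] yes
% bin.labels
[out] [cugit, fufu, pli, triz]
% bin.recall k=fufu
[out] 1933-07-17
% bin.recall k=pli
[out] 264
% bin.purge k=triz
[out] 328


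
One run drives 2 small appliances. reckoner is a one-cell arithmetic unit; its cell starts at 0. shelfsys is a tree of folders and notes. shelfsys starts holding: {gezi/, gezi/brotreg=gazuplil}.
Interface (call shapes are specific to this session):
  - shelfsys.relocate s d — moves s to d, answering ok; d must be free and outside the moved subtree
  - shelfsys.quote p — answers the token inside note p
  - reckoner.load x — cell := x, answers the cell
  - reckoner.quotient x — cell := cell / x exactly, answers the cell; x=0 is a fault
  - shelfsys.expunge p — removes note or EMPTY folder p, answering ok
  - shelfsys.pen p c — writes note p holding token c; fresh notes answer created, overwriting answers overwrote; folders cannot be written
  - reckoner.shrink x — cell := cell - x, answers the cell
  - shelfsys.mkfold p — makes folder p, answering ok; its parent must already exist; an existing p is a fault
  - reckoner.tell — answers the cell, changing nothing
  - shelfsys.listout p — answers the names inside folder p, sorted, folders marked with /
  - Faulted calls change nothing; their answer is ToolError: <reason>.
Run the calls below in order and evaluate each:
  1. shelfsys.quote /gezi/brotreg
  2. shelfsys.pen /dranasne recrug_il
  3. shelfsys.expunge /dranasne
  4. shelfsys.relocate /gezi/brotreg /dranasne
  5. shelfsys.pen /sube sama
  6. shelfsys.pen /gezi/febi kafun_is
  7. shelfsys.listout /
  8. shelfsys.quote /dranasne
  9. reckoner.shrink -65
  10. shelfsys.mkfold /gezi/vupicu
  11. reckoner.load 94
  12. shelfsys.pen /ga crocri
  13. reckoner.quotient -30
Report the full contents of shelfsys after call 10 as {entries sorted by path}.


Using shelfsys.quote(/gezi/brotreg), yielding gazuplil.
I invoke shelfsys.pen(/dranasne, recrug_il), and see created.
I run shelfsys.expunge(/dranasne), giving ok.
I invoke shelfsys.relocate(/gezi/brotreg, /dranasne), yielding ok.
Using shelfsys.pen(/sube, sama), and observe created.
Invoking shelfsys.pen(/gezi/febi, kafun_is), — result: created.
I run shelfsys.listout(/), — result: [dranasne, gezi/, sube].
I run shelfsys.quote(/dranasne), which returns gazuplil.
Next I call reckoner.shrink(-65), → 65.
I try shelfsys.mkfold(/gezi/vupicu), → ok.
I invoke reckoner.load(94), — result: 94.
Using shelfsys.pen(/ga, crocri): created.
Using reckoner.quotient(-30), yielding -47/15.

Answer: {dranasne=gazuplil, gezi/, gezi/febi=kafun_is, gezi/vupicu/, sube=sama}


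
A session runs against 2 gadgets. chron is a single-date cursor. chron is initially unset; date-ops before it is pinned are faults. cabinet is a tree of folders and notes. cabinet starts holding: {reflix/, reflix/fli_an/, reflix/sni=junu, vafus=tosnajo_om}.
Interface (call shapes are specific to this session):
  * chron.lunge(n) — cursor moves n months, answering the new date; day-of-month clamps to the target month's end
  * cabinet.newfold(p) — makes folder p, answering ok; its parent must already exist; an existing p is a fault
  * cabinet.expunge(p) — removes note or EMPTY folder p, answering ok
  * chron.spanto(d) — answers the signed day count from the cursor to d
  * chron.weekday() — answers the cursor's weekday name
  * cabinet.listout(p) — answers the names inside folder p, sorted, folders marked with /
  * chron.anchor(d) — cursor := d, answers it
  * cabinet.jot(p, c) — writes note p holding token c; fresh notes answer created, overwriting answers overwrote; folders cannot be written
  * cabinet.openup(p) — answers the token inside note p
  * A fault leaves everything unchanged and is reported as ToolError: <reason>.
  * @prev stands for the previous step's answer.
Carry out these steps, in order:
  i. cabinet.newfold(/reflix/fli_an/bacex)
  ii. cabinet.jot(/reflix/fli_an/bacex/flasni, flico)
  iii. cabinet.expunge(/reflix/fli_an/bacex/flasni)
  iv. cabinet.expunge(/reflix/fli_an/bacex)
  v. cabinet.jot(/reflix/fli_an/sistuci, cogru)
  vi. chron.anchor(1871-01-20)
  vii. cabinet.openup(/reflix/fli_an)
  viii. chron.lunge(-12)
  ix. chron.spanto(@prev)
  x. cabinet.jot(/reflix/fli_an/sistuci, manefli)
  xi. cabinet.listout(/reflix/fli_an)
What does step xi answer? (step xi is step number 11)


Answer: [sistuci]

Derivation:
Using newfold on p: /reflix/fli_an/bacex, and observe ok.
Calling jot on p: /reflix/fli_an/bacex/flasni, c: flico, and observe created.
I run expunge on p: /reflix/fli_an/bacex/flasni: ok.
I run expunge on p: /reflix/fli_an/bacex, and get ok.
I use jot on p: /reflix/fli_an/sistuci, c: cogru: created.
Using anchor on d: 1871-01-20, yielding 1871-01-20.
Next I call openup on p: /reflix/fli_an: ToolError: is a directory.
I run lunge on n: -12, giving 1870-01-20.
Then spanto on d: @prev, and get 0.
I invoke jot on p: /reflix/fli_an/sistuci, c: manefli, → overwrote.
I call listout on p: /reflix/fli_an, which returns [sistuci].


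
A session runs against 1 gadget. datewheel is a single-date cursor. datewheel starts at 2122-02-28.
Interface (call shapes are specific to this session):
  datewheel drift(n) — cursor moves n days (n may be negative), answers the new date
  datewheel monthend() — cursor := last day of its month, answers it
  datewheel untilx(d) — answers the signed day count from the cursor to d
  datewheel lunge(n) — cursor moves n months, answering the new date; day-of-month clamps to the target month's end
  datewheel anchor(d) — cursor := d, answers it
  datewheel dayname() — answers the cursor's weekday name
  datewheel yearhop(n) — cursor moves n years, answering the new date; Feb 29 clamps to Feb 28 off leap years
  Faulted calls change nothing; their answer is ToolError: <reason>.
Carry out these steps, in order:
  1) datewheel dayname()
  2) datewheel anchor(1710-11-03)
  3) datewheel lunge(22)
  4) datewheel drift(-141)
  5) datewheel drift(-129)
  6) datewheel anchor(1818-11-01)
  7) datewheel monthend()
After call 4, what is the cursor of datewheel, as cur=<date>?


$ datewheel dayname
[out] Saturday
$ datewheel anchor 1710-11-03
[out] 1710-11-03
$ datewheel lunge 22
[out] 1712-09-03
$ datewheel drift -141
[out] 1712-04-15
$ datewheel drift -129
[out] 1711-12-08
$ datewheel anchor 1818-11-01
[out] 1818-11-01
$ datewheel monthend
[out] 1818-11-30

Answer: cur=1712-04-15
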